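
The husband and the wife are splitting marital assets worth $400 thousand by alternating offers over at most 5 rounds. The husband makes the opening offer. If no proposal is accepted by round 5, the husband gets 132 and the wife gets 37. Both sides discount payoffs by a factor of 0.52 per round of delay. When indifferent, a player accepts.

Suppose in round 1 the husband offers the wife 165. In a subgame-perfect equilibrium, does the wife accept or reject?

Work out the wife's continuation value if the offer is rejected.
Round 5 (the husband proposes): the wife gets 37 if talks fail, so the husband offers 37 and keeps 363.
Round 4 (the wife proposes): the husband can get 363 next round, worth 0.52 × 363 = 188.76 now; the wife offers that and keeps 211.24.
Round 3 (the husband proposes): the wife can get 211.24 next round, worth 0.52 × 211.24 = 109.8448 now. The husband offers 109.8448 and keeps 400 − 109.8448 = 290.1552.
Round 2 (the wife proposes): the husband can get 290.1552 next round, worth 0.52 × 290.1552 = 150.880704 now, so the wife offers 150.880704, keeping 249.119296.
So by rejecting in round 1, the wife gets 249.119296 next round, worth 0.52 × 249.119296 = 129.54203392 now.
Offer 165 ≥ 129.54203392, so the wife accepts.

Accept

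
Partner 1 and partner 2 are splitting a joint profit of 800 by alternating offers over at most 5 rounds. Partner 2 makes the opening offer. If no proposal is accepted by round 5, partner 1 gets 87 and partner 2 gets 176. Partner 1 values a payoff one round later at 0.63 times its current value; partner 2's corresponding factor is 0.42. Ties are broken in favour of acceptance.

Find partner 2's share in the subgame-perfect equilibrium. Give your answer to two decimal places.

Round 5 (partner 2 proposes): partner 1 gets 87 if talks fail, so partner 2 offers 87 and keeps 713.
Round 4 (partner 1 proposes): partner 2 can get 713 next round, worth 0.42 × 713 = 299.46 now; partner 1 offers that and keeps 500.54.
Round 3 (partner 2 proposes): partner 1 can get 500.54 next round, worth 0.63 × 500.54 = 315.3402 now, so partner 2 offers 315.3402, keeping 484.6598.
Round 2 (partner 1 proposes): partner 2 can get 484.6598 next round, worth 0.42 × 484.6598 = 203.557116 now, so partner 1 offers 203.557116, keeping 596.442884.
Round 1 (partner 2 proposes): partner 1 can get 596.442884 next round, worth 0.63 × 596.442884 = 375.75901692 now. Partner 2 offers 375.75901692 and keeps 800 − 375.75901692 = 424.24098308.

424.24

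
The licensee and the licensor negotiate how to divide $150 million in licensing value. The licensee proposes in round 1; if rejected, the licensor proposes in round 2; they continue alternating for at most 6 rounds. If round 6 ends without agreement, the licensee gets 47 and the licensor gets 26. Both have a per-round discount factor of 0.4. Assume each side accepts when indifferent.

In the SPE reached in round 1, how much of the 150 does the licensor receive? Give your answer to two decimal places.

42.81

Round 6 (the licensor proposes): the licensee gets 47 if talks fail, so the licensor offers 47 and keeps 103.
Round 5 (the licensee proposes): the licensor can get 103 next round, worth 0.4 × 103 = 41.2 now, so the licensee offers 41.2, keeping 108.8.
Round 4 (the licensor proposes): the licensee can get 108.8 next round, worth 0.4 × 108.8 = 43.52 now. The licensor offers 43.52 and keeps 150 − 43.52 = 106.48.
Round 3 (the licensee proposes): the licensor can get 106.48 next round, worth 0.4 × 106.48 = 42.592 now. The licensee offers 42.592 and keeps 150 − 42.592 = 107.408.
Round 2 (the licensor proposes): the licensee can get 107.408 next round, worth 0.4 × 107.408 = 42.9632 now. The licensor offers 42.9632 and keeps 150 − 42.9632 = 107.0368.
Round 1 (the licensee proposes): the licensor can get 107.0368 next round, worth 0.4 × 107.0368 = 42.81472 now. The licensee offers 42.81472 and keeps 150 − 42.81472 = 107.18528.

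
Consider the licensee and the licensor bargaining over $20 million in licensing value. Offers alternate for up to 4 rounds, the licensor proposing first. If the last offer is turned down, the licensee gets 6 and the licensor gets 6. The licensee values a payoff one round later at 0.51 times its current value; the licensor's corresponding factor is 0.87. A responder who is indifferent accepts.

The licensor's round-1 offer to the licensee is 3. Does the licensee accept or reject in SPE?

Reject

Round 4 (the licensee proposes): the licensor gets 6 if talks fail, so the licensee offers 6 and keeps 14.
Round 3 (the licensor proposes): the licensee can get 14 next round, worth 0.51 × 14 = 7.14 now, so the licensor offers 7.14, keeping 12.86.
Round 2 (the licensee proposes): the licensor can get 12.86 next round, worth 0.87 × 12.86 = 11.1882 now. The licensee offers 11.1882 and keeps 20 − 11.1882 = 8.8118.
So by rejecting in round 1, the licensee gets 8.8118 next round, worth 0.51 × 8.8118 = 4.494018 now.
Offer 3 < 4.494018, so the licensee rejects.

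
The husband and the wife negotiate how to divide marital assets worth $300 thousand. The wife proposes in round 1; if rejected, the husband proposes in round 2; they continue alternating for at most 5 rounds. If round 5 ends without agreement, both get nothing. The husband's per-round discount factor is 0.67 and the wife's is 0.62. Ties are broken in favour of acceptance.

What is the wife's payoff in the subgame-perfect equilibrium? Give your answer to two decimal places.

Solve by backward induction from round 5.
Round 5 (the wife proposes): the husband will accept anything ≥ 0, so the wife offers 0 and keeps 300.
Round 4 (the husband proposes): the wife can get 300 next round, worth 0.62 × 300 = 186 now. The husband offers 186 and keeps 300 − 186 = 114.
Round 3 (the wife proposes): the husband can get 114 next round, worth 0.67 × 114 = 76.38 now. The wife offers 76.38 and keeps 300 − 76.38 = 223.62.
Round 2 (the husband proposes): the wife can get 223.62 next round, worth 0.62 × 223.62 = 138.6444 now; the husband offers that and keeps 161.3556.
Round 1 (the wife proposes): the husband can get 161.3556 next round, worth 0.67 × 161.3556 = 108.108252 now; the wife offers that and keeps 191.891748.

191.89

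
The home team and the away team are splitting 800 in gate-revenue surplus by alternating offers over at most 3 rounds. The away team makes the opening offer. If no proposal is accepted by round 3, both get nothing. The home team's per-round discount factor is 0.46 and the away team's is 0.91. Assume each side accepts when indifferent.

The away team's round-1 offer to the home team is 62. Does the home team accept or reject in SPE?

Accept

Round 3 (the away team proposes): the home team will accept anything ≥ 0, so the away team offers 0 and keeps 800.
Round 2 (the home team proposes): the away team can get 800 next round, worth 0.91 × 800 = 728 now; the home team offers that and keeps 72.
So by rejecting in round 1, the home team gets 72 next round, worth 0.46 × 72 = 33.12 now.
Offer 62 ≥ 33.12, so the home team accepts.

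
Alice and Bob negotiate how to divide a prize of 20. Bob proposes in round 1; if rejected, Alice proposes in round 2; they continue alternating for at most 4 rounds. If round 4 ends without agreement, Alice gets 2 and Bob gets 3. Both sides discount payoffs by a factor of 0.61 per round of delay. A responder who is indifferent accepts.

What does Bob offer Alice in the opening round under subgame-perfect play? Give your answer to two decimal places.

Work backward from the last round.
Round 4 (Alice proposes): Bob gets 3 if talks fail, so Alice offers 3 and keeps 17.
Round 3 (Bob proposes): Alice can get 17 next round, worth 0.61 × 17 = 10.37 now, so Bob offers 10.37, keeping 9.63.
Round 2 (Alice proposes): Bob can get 9.63 next round, worth 0.61 × 9.63 = 5.8743 now. Alice offers 5.8743 and keeps 20 − 5.8743 = 14.1257.
Round 1 (Bob proposes): Alice can get 14.1257 next round, worth 0.61 × 14.1257 = 8.616677 now, so Bob offers 8.616677, keeping 11.383323.

8.62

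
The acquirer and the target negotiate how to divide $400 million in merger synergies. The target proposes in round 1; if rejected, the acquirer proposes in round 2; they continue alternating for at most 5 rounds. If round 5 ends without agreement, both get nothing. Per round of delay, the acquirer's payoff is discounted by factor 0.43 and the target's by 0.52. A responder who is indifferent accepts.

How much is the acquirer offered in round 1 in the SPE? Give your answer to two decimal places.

Work backward from the last round.
Round 5 (the target proposes): the acquirer will accept anything ≥ 0, so the target offers 0 and keeps 400.
Round 4 (the acquirer proposes): the target can get 400 next round, worth 0.52 × 400 = 208 now; the acquirer offers that and keeps 192.
Round 3 (the target proposes): the acquirer can get 192 next round, worth 0.43 × 192 = 82.56 now, so the target offers 82.56, keeping 317.44.
Round 2 (the acquirer proposes): the target can get 317.44 next round, worth 0.52 × 317.44 = 165.0688 now; the acquirer offers that and keeps 234.9312.
Round 1 (the target proposes): the acquirer can get 234.9312 next round, worth 0.43 × 234.9312 = 101.020416 now, so the target offers 101.020416, keeping 298.979584.

101.02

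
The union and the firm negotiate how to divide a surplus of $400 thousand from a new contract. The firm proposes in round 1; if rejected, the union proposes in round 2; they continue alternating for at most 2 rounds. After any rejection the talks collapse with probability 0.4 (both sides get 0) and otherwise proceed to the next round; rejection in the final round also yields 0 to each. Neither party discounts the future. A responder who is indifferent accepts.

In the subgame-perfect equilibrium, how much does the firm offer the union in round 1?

240

Round 2 (the union proposes): the firm will accept anything ≥ 0, so the union offers 0 and keeps 400.
Round 1 (the firm proposes): rejecting gives the union an expected 0.6 × 400 = 240. The firm offers 240 and keeps 400 − 240 = 160.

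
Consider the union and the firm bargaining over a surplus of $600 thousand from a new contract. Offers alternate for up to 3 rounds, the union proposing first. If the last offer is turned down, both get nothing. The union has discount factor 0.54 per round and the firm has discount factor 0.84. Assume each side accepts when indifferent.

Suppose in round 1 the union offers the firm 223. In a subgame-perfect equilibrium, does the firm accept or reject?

Reject

Round 3 (the union proposes): rejection yields 0 for the firm; the union offers 0 and keeps 600.
Round 2 (the firm proposes): the union can get 600 next round, worth 0.54 × 600 = 324 now, so the firm offers 324, keeping 276.
So by rejecting in round 1, the firm gets 276 next round, worth 0.84 × 276 = 231.84 now.
Offer 223 < 231.84, so the firm rejects.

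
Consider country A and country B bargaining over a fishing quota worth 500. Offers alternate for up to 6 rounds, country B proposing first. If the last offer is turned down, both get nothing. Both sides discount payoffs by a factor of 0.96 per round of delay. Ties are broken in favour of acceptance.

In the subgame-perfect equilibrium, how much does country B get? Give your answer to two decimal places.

55.42

Round 6 (country A proposes): rejection yields 0 for country B; country A offers 0 and keeps 500.
Round 5 (country B proposes): country A can get 500 next round, worth 0.96 × 500 = 480 now. Country B offers 480 and keeps 500 − 480 = 20.
Round 4 (country A proposes): country B can get 20 next round, worth 0.96 × 20 = 19.2 now. Country A offers 19.2 and keeps 500 − 19.2 = 480.8.
Round 3 (country B proposes): country A can get 480.8 next round, worth 0.96 × 480.8 = 461.568 now. Country B offers 461.568 and keeps 500 − 461.568 = 38.432.
Round 2 (country A proposes): country B can get 38.432 next round, worth 0.96 × 38.432 = 36.89472 now, so country A offers 36.89472, keeping 463.10528.
Round 1 (country B proposes): country A can get 463.10528 next round, worth 0.96 × 463.10528 = 444.5810688 now, so country B offers 444.5810688, keeping 55.4189312.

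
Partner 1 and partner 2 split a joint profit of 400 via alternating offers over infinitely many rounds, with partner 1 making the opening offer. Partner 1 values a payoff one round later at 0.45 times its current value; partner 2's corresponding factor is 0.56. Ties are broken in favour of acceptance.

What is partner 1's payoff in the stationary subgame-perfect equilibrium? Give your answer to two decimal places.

Let x be partner 1's share when partner 1 proposes and y be partner 2's share when partner 2 proposes.
Partner 2 accepts iff offered ≥ 0.56·y, so x = 400 − 0.56y. Symmetrically y = 400 − 0.45x.
Substituting: x = 400 − 0.56(400 − 0.45x), giving x(1 − 0.45·0.56) = 400(1 − 0.56).
So x = 400 × 0.44 / 0.748 ≈ 235.2941, and partner 2 receives 400 − x ≈ 164.7059.

235.29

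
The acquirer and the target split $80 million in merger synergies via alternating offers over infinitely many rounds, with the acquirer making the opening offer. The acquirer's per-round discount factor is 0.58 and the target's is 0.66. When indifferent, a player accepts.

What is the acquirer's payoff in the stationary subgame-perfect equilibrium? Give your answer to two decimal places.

44.07

When the acquirer proposes, the target accepts any offer worth at least 0.66 times what the target would get by proposing next round; and vice versa.
This gives x = 80 − 0.66y and y = 80 − 0.58x, where x and y are each side's share when it proposes.
Hence (1 − 0.66·0.58)x = 80(1 − 0.66), i.e. 0.6172·x = 27.2.
x ≈ 44.0700; the target's share is 80 − x ≈ 35.9300.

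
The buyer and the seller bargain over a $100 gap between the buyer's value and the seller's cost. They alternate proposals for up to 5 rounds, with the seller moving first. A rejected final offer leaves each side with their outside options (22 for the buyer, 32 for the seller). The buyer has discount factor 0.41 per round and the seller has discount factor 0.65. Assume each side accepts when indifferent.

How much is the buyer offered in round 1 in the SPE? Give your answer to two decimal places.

Solve by backward induction from round 5.
Round 5 (the seller proposes): the buyer gets 22 if talks fail, so the seller offers 22 and keeps 78.
Round 4 (the buyer proposes): the seller can get 78 next round, worth 0.65 × 78 = 50.7 now. The buyer offers 50.7 and keeps 100 − 50.7 = 49.3.
Round 3 (the seller proposes): the buyer can get 49.3 next round, worth 0.41 × 49.3 = 20.213 now, so the seller offers 20.213, keeping 79.787.
Round 2 (the buyer proposes): the seller can get 79.787 next round, worth 0.65 × 79.787 = 51.86155 now. The buyer offers 51.86155 and keeps 100 − 51.86155 = 48.13845.
Round 1 (the seller proposes): the buyer can get 48.13845 next round, worth 0.41 × 48.13845 = 19.7367645 now, so the seller offers 19.7367645, keeping 80.2632355.

19.74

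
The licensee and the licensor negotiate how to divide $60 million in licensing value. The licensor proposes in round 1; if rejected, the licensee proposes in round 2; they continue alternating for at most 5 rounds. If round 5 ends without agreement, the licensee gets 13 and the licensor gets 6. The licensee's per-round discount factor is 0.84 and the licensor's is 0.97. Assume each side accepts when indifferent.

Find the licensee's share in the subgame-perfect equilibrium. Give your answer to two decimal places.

Solve by backward induction from round 5.
Round 5 (the licensor proposes): the licensee gets 13 if talks fail, so the licensor offers 13 and keeps 47.
Round 4 (the licensee proposes): the licensor can get 47 next round, worth 0.97 × 47 = 45.59 now; the licensee offers that and keeps 14.41.
Round 3 (the licensor proposes): the licensee can get 14.41 next round, worth 0.84 × 14.41 = 12.1044 now, so the licensor offers 12.1044, keeping 47.8956.
Round 2 (the licensee proposes): the licensor can get 47.8956 next round, worth 0.97 × 47.8956 = 46.458732 now, so the licensee offers 46.458732, keeping 13.541268.
Round 1 (the licensor proposes): the licensee can get 13.541268 next round, worth 0.84 × 13.541268 = 11.37466512 now, so the licensor offers 11.37466512, keeping 48.62533488.

11.37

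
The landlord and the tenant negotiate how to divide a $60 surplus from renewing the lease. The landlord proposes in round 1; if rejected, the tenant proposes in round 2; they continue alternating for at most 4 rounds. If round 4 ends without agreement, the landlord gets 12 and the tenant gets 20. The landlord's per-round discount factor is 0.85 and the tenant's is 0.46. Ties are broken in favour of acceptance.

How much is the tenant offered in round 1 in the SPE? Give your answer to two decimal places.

Work backward from the last round.
Round 4 (the tenant proposes): the landlord gets 12 if talks fail, so the tenant offers 12 and keeps 48.
Round 3 (the landlord proposes): the tenant can get 48 next round, worth 0.46 × 48 = 22.08 now. The landlord offers 22.08 and keeps 60 − 22.08 = 37.92.
Round 2 (the tenant proposes): the landlord can get 37.92 next round, worth 0.85 × 37.92 = 32.232 now, so the tenant offers 32.232, keeping 27.768.
Round 1 (the landlord proposes): the tenant can get 27.768 next round, worth 0.46 × 27.768 = 12.77328 now; the landlord offers that and keeps 47.22672.

12.77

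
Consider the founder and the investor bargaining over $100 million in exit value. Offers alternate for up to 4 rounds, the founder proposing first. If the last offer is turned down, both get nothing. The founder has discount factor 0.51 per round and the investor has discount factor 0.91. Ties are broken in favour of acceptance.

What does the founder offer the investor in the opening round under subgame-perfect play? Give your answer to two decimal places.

86.82

Solve by backward induction from round 4.
Round 4 (the investor proposes): rejection yields 0 for the founder; the investor offers 0 and keeps 100.
Round 3 (the founder proposes): the investor can get 100 next round, worth 0.91 × 100 = 91 now, so the founder offers 91, keeping 9.
Round 2 (the investor proposes): the founder can get 9 next round, worth 0.51 × 9 = 4.59 now, so the investor offers 4.59, keeping 95.41.
Round 1 (the founder proposes): the investor can get 95.41 next round, worth 0.91 × 95.41 = 86.8231 now. The founder offers 86.8231 and keeps 100 − 86.8231 = 13.1769.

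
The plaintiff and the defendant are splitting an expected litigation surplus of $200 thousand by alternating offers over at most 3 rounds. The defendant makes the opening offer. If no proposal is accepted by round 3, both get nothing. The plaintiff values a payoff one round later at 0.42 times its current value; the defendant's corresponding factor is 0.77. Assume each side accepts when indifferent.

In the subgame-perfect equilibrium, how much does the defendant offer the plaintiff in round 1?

19.32

Solve by backward induction from round 3.
Round 3 (the defendant proposes): the plaintiff will accept anything ≥ 0, so the defendant offers 0 and keeps 200.
Round 2 (the plaintiff proposes): the defendant can get 200 next round, worth 0.77 × 200 = 154 now; the plaintiff offers that and keeps 46.
Round 1 (the defendant proposes): the plaintiff can get 46 next round, worth 0.42 × 46 = 19.32 now; the defendant offers that and keeps 180.68.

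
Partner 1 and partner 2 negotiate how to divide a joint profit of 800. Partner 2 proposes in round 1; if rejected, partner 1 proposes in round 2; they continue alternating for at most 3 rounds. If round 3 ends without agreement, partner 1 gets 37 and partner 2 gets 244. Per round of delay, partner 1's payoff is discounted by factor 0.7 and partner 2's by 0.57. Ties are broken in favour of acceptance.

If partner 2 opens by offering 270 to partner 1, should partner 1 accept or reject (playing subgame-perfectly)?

Accept

Round 3 (partner 2 proposes): partner 1 gets 37 if talks fail, so partner 2 offers 37 and keeps 763.
Round 2 (partner 1 proposes): partner 2 can get 763 next round, worth 0.57 × 763 = 434.91 now; partner 1 offers that and keeps 365.09.
So by rejecting in round 1, partner 1 gets 365.09 next round, worth 0.7 × 365.09 = 255.563 now.
Offer 270 ≥ 255.563, so partner 1 accepts.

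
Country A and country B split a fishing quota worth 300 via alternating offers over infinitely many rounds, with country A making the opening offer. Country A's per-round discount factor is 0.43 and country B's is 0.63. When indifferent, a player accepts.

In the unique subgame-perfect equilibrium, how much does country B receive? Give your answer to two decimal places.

When country A proposes, country B accepts any offer worth at least 0.63 times what country B would get by proposing next round; and vice versa.
This gives x = 300 − 0.63y and y = 300 − 0.43x, where x and y are each side's share when it proposes.
Hence (1 − 0.63·0.43)x = 300(1 − 0.63), i.e. 0.7291·x = 111.
x ≈ 152.2425; country B's share is 300 − x ≈ 147.7575.

147.76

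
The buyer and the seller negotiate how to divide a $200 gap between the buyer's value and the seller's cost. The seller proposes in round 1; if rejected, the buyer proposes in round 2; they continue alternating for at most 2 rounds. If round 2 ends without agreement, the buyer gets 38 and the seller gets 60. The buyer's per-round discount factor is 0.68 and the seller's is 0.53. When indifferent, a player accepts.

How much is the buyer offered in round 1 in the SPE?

Round 2 (the buyer proposes): the seller gets 60 if talks fail, so the buyer offers 60 and keeps 140.
Round 1 (the seller proposes): the buyer can get 140 next round, worth 0.68 × 140 = 95.2 now. The seller offers 95.2 and keeps 200 − 95.2 = 104.8.

95.2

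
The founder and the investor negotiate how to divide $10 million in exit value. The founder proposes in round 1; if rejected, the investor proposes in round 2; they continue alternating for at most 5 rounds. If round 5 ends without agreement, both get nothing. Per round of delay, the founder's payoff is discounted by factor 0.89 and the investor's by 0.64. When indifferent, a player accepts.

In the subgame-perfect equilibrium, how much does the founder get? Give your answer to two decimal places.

8.90

Solve by backward induction from round 5.
Round 5 (the founder proposes): the investor will accept anything ≥ 0, so the founder offers 0 and keeps 10.
Round 4 (the investor proposes): the founder can get 10 next round, worth 0.89 × 10 = 8.9 now; the investor offers that and keeps 1.1.
Round 3 (the founder proposes): the investor can get 1.1 next round, worth 0.64 × 1.1 = 0.704 now, so the founder offers 0.704, keeping 9.296.
Round 2 (the investor proposes): the founder can get 9.296 next round, worth 0.89 × 9.296 = 8.27344 now, so the investor offers 8.27344, keeping 1.72656.
Round 1 (the founder proposes): the investor can get 1.72656 next round, worth 0.64 × 1.72656 = 1.1049984 now; the founder offers that and keeps 8.8950016.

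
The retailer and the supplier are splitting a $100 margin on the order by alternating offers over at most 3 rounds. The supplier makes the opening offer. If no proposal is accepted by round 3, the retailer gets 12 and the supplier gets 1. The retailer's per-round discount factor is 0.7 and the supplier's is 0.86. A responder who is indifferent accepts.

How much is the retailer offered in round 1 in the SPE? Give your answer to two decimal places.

17.02

Round 3 (the supplier proposes): the retailer gets 12 if talks fail, so the supplier offers 12 and keeps 88.
Round 2 (the retailer proposes): the supplier can get 88 next round, worth 0.86 × 88 = 75.68 now; the retailer offers that and keeps 24.32.
Round 1 (the supplier proposes): the retailer can get 24.32 next round, worth 0.7 × 24.32 = 17.024 now, so the supplier offers 17.024, keeping 82.976.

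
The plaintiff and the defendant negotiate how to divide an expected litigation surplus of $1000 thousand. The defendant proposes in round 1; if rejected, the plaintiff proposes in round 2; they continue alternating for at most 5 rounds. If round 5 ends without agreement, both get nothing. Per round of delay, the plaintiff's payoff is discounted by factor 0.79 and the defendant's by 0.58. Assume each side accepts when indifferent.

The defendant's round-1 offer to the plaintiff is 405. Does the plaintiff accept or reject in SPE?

Work out the plaintiff's continuation value if the offer is rejected.
Round 5 (the defendant proposes): the plaintiff will accept anything ≥ 0, so the defendant offers 0 and keeps 1000.
Round 4 (the plaintiff proposes): the defendant can get 1000 next round, worth 0.58 × 1000 = 580 now, so the plaintiff offers 580, keeping 420.
Round 3 (the defendant proposes): the plaintiff can get 420 next round, worth 0.79 × 420 = 331.8 now. The defendant offers 331.8 and keeps 1000 − 331.8 = 668.2.
Round 2 (the plaintiff proposes): the defendant can get 668.2 next round, worth 0.58 × 668.2 = 387.556 now, so the plaintiff offers 387.556, keeping 612.444.
So by rejecting in round 1, the plaintiff gets 612.444 next round, worth 0.79 × 612.444 = 483.83076 now.
Offer 405 < 483.83076, so the plaintiff rejects.

Reject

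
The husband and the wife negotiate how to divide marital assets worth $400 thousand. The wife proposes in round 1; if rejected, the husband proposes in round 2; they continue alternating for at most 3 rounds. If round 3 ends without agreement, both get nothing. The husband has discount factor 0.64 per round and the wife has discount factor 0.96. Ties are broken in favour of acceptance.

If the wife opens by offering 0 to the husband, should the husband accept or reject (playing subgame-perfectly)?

Round 3 (the wife proposes): the husband will accept anything ≥ 0, so the wife offers 0 and keeps 400.
Round 2 (the husband proposes): the wife can get 400 next round, worth 0.96 × 400 = 384 now, so the husband offers 384, keeping 16.
So by rejecting in round 1, the husband gets 16 next round, worth 0.64 × 16 = 10.24 now.
Offer 0 < 10.24, so the husband rejects.

Reject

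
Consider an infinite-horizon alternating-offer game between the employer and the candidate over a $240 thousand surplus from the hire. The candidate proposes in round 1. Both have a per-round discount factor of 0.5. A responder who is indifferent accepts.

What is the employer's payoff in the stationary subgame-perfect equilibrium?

80

Let x be the candidate's share when the candidate proposes and y be the employer's share when the employer proposes.
The employer accepts iff offered ≥ 0.5·y, so x = 240 − 0.5y. Symmetrically y = 240 − 0.5x.
Substituting: x = 240 − 0.5(240 − 0.5x), giving x(1 − 0.5·0.5) = 240(1 − 0.5).
So x = 240 × 0.5 / 0.75 = 160, and the employer receives 240 − x = 80.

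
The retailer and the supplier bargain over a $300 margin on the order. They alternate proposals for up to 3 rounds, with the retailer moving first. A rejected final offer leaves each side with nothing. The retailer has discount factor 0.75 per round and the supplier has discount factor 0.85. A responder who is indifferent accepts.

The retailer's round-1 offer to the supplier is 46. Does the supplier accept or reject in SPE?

Work out the supplier's continuation value if the offer is rejected.
Round 3 (the retailer proposes): the supplier will accept anything ≥ 0, so the retailer offers 0 and keeps 300.
Round 2 (the supplier proposes): the retailer can get 300 next round, worth 0.75 × 300 = 225 now; the supplier offers that and keeps 75.
So by rejecting in round 1, the supplier gets 75 next round, worth 0.85 × 75 = 63.75 now.
Offer 46 < 63.75, so the supplier rejects.

Reject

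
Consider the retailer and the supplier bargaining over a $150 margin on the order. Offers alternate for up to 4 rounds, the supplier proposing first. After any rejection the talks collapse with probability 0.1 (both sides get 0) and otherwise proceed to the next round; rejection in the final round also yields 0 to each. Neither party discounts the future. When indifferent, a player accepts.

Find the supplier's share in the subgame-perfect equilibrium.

Round 4 (the retailer proposes): the supplier will accept anything ≥ 0, so the retailer offers 0 and keeps 150.
Round 3 (the supplier proposes): rejecting gives the retailer an expected 0.9 × 150 = 135; the supplier offers that and keeps 15.
Round 2 (the retailer proposes): rejecting gives the supplier an expected 0.9 × 15 = 13.5; the retailer offers that and keeps 136.5.
Round 1 (the supplier proposes): rejecting gives the retailer an expected 0.9 × 136.5 = 122.85; the supplier offers that and keeps 27.15.

27.15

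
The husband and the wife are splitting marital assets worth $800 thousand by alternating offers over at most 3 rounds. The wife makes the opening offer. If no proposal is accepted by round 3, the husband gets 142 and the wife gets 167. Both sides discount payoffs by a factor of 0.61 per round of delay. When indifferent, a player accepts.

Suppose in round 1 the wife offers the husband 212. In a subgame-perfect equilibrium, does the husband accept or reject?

Reject

Round 3 (the wife proposes): the husband gets 142 if talks fail, so the wife offers 142 and keeps 658.
Round 2 (the husband proposes): the wife can get 658 next round, worth 0.61 × 658 = 401.38 now, so the husband offers 401.38, keeping 398.62.
So by rejecting in round 1, the husband gets 398.62 next round, worth 0.61 × 398.62 = 243.1582 now.
Offer 212 < 243.1582, so the husband rejects.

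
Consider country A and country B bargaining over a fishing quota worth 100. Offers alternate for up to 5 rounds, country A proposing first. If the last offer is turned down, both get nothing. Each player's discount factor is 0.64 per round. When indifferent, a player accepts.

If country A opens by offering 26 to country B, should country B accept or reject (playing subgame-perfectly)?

Work out country B's continuation value if the offer is rejected.
Round 5 (country A proposes): rejection yields 0 for country B; country A offers 0 and keeps 100.
Round 4 (country B proposes): country A can get 100 next round, worth 0.64 × 100 = 64 now. Country B offers 64 and keeps 100 − 64 = 36.
Round 3 (country A proposes): country B can get 36 next round, worth 0.64 × 36 = 23.04 now, so country A offers 23.04, keeping 76.96.
Round 2 (country B proposes): country A can get 76.96 next round, worth 0.64 × 76.96 = 49.2544 now, so country B offers 49.2544, keeping 50.7456.
So by rejecting in round 1, country B gets 50.7456 next round, worth 0.64 × 50.7456 = 32.477184 now.
Offer 26 < 32.477184, so country B rejects.

Reject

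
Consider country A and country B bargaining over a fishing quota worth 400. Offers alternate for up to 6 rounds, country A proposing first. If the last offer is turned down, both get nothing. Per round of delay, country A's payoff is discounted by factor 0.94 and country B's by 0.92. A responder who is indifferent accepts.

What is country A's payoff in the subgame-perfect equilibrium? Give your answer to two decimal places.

83.61

Round 6 (country B proposes): rejection yields 0 for country A; country B offers 0 and keeps 400.
Round 5 (country A proposes): country B can get 400 next round, worth 0.92 × 400 = 368 now, so country A offers 368, keeping 32.
Round 4 (country B proposes): country A can get 32 next round, worth 0.94 × 32 = 30.08 now. Country B offers 30.08 and keeps 400 − 30.08 = 369.92.
Round 3 (country A proposes): country B can get 369.92 next round, worth 0.92 × 369.92 = 340.3264 now; country A offers that and keeps 59.6736.
Round 2 (country B proposes): country A can get 59.6736 next round, worth 0.94 × 59.6736 = 56.093184 now; country B offers that and keeps 343.906816.
Round 1 (country A proposes): country B can get 343.906816 next round, worth 0.92 × 343.906816 = 316.39427072 now, so country A offers 316.39427072, keeping 83.60572928.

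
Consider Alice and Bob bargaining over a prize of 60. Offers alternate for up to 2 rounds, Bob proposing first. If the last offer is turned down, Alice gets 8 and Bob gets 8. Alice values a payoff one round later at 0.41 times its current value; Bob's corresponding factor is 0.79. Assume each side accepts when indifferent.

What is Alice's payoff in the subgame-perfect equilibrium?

Work backward from the last round.
Round 2 (Alice proposes): Bob gets 8 if talks fail, so Alice offers 8 and keeps 52.
Round 1 (Bob proposes): Alice can get 52 next round, worth 0.41 × 52 = 21.32 now. Bob offers 21.32 and keeps 60 − 21.32 = 38.68.

21.32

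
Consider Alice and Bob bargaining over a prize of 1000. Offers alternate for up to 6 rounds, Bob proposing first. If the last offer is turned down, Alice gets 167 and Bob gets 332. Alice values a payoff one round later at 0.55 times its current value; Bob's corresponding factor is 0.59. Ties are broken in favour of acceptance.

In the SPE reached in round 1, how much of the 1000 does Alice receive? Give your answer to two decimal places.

Round 6 (Alice proposes): Bob gets 332 if talks fail, so Alice offers 332 and keeps 668.
Round 5 (Bob proposes): Alice can get 668 next round, worth 0.55 × 668 = 367.4 now. Bob offers 367.4 and keeps 1000 − 367.4 = 632.6.
Round 4 (Alice proposes): Bob can get 632.6 next round, worth 0.59 × 632.6 = 373.234 now. Alice offers 373.234 and keeps 1000 − 373.234 = 626.766.
Round 3 (Bob proposes): Alice can get 626.766 next round, worth 0.55 × 626.766 = 344.7213 now. Bob offers 344.7213 and keeps 1000 − 344.7213 = 655.2787.
Round 2 (Alice proposes): Bob can get 655.2787 next round, worth 0.59 × 655.2787 = 386.614433 now, so Alice offers 386.614433, keeping 613.385567.
Round 1 (Bob proposes): Alice can get 613.385567 next round, worth 0.55 × 613.385567 = 337.36206185 now; Bob offers that and keeps 662.63793815.

337.36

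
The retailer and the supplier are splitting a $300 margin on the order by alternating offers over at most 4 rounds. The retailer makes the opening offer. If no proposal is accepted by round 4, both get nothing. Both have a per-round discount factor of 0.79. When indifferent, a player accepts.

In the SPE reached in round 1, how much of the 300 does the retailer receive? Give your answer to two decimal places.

102.32

Round 4 (the supplier proposes): rejection yields 0 for the retailer; the supplier offers 0 and keeps 300.
Round 3 (the retailer proposes): the supplier can get 300 next round, worth 0.79 × 300 = 237 now. The retailer offers 237 and keeps 300 − 237 = 63.
Round 2 (the supplier proposes): the retailer can get 63 next round, worth 0.79 × 63 = 49.77 now; the supplier offers that and keeps 250.23.
Round 1 (the retailer proposes): the supplier can get 250.23 next round, worth 0.79 × 250.23 = 197.6817 now, so the retailer offers 197.6817, keeping 102.3183.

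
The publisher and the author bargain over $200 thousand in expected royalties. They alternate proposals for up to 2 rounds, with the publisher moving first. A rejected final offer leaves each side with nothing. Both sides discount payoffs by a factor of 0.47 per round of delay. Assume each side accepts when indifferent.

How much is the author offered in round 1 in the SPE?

Round 2 (the author proposes): rejection yields 0 for the publisher; the author offers 0 and keeps 200.
Round 1 (the publisher proposes): the author can get 200 next round, worth 0.47 × 200 = 94 now; the publisher offers that and keeps 106.

94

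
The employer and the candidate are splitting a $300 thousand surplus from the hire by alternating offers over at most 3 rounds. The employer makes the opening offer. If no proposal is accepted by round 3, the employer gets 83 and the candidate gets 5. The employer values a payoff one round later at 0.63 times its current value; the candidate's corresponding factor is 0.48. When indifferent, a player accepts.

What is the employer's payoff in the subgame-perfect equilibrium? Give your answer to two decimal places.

245.21

Work backward from the last round.
Round 3 (the employer proposes): the candidate gets 5 if talks fail, so the employer offers 5 and keeps 295.
Round 2 (the candidate proposes): the employer can get 295 next round, worth 0.63 × 295 = 185.85 now. The candidate offers 185.85 and keeps 300 − 185.85 = 114.15.
Round 1 (the employer proposes): the candidate can get 114.15 next round, worth 0.48 × 114.15 = 54.792 now. The employer offers 54.792 and keeps 300 − 54.792 = 245.208.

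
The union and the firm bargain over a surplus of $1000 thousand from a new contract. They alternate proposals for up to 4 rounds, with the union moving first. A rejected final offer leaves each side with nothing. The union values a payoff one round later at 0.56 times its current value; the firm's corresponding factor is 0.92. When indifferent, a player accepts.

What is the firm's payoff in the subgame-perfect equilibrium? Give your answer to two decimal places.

878.78

Round 4 (the firm proposes): rejection yields 0 for the union; the firm offers 0 and keeps 1000.
Round 3 (the union proposes): the firm can get 1000 next round, worth 0.92 × 1000 = 920 now, so the union offers 920, keeping 80.
Round 2 (the firm proposes): the union can get 80 next round, worth 0.56 × 80 = 44.8 now. The firm offers 44.8 and keeps 1000 − 44.8 = 955.2.
Round 1 (the union proposes): the firm can get 955.2 next round, worth 0.92 × 955.2 = 878.784 now, so the union offers 878.784, keeping 121.216.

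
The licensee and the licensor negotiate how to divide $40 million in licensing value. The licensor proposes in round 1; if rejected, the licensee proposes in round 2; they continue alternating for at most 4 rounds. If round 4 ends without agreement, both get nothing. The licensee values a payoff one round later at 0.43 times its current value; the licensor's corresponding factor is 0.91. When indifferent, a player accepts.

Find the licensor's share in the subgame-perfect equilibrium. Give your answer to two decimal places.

31.72

Work backward from the last round.
Round 4 (the licensee proposes): the licensor will accept anything ≥ 0, so the licensee offers 0 and keeps 40.
Round 3 (the licensor proposes): the licensee can get 40 next round, worth 0.43 × 40 = 17.2 now, so the licensor offers 17.2, keeping 22.8.
Round 2 (the licensee proposes): the licensor can get 22.8 next round, worth 0.91 × 22.8 = 20.748 now, so the licensee offers 20.748, keeping 19.252.
Round 1 (the licensor proposes): the licensee can get 19.252 next round, worth 0.43 × 19.252 = 8.27836 now, so the licensor offers 8.27836, keeping 31.72164.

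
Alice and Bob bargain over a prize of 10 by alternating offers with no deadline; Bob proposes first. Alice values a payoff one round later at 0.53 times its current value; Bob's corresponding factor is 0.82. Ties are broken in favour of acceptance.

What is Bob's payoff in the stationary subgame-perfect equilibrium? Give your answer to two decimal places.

8.31

Let x be Bob's share when Bob proposes and y be Alice's share when Alice proposes.
Alice accepts iff offered ≥ 0.53·y, so x = 10 − 0.53y. Symmetrically y = 10 − 0.82x.
Substituting: x = 10 − 0.53(10 − 0.82x), giving x(1 − 0.82·0.53) = 10(1 − 0.53).
So x = 10 × 0.47 / 0.5654 ≈ 8.3127, and Alice receives 10 − x ≈ 1.6873.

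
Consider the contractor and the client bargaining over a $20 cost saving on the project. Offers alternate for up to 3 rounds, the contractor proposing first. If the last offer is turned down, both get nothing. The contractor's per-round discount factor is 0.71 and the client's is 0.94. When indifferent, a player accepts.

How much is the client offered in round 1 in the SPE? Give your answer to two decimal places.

Round 3 (the contractor proposes): rejection yields 0 for the client; the contractor offers 0 and keeps 20.
Round 2 (the client proposes): the contractor can get 20 next round, worth 0.71 × 20 = 14.2 now; the client offers that and keeps 5.8.
Round 1 (the contractor proposes): the client can get 5.8 next round, worth 0.94 × 5.8 = 5.452 now. The contractor offers 5.452 and keeps 20 − 5.452 = 14.548.

5.45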